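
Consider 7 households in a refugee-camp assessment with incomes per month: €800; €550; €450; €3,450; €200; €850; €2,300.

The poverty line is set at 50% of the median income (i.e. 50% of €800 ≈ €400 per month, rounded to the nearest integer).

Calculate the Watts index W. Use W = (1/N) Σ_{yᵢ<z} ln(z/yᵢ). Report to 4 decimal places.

Poor units: €200 (q = 1 of N = 7).
ln(z/y) terms: ln(400/200) = 0.6931.
W = 0.693147 / 7 = 0.0990.

0.0990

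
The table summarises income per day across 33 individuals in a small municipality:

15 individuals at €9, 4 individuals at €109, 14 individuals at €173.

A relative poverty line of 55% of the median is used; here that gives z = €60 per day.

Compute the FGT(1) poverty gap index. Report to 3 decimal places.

0.386

Poor units: 15×€9 (q = 15 of N = 33).
Gap ratios (z−y)/z: (60−9)/60 = 0.8500 (×15).
Sum of shortfalls = 12.750000; P₁ averages over all N: 12.750000 / 33 = 0.386.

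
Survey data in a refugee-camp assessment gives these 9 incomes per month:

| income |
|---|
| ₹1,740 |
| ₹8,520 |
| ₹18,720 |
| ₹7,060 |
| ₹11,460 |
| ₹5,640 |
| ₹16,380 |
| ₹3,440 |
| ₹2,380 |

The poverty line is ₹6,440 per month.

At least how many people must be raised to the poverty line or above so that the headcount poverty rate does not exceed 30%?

2

Currently q = 4 of N = 9 are below the line (H = 0.444).
A headcount ratio of at most 30% allows at most ⌊0.30 × 9⌋ = 2 poor people.
So at least 4 − 2 = 2 must be lifted.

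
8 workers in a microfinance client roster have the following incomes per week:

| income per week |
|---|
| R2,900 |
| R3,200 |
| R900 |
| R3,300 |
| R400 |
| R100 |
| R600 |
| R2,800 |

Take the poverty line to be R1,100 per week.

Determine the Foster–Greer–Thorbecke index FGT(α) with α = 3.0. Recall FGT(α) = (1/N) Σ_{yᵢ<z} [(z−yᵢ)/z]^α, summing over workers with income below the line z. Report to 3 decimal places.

Below z: R100, R400, R600, R900 (q = 4 of N = 8).
Relative gaps: (1100−100)/1100 = 0.9091; (1100−400)/1100 = 0.6364; (1100−600)/1100 = 0.4545; (1100−900)/1100 = 0.1818.
Raised to α = 3.0: 0.75131; 0.25770; 0.09391; 0.00601.
Sum = 1.108941; FGT(3.0) = 1.108941 / 8 = 0.139.

0.139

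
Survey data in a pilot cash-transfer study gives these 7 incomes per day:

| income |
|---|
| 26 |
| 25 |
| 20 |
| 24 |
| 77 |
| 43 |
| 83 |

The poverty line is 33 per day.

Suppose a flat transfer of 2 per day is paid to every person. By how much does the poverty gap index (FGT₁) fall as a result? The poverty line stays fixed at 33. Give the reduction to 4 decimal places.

Before: below the line — 20, 24, 25, 26; poverty gap index (FGT₁) = 0.160173.
After the 2 transfer: below the line — 22, 26, 27, 28; poverty gap index (FGT₁) = 0.125541.
Reduction = 0.160173 − 0.125541 = 0.0346.

0.0346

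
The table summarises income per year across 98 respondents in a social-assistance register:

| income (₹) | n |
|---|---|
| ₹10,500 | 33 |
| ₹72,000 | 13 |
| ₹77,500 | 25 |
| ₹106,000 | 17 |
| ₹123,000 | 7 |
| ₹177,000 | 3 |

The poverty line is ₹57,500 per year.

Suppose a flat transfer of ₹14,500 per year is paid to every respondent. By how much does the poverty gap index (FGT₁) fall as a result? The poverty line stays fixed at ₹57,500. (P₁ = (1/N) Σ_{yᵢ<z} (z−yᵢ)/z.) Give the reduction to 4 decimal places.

0.0849

Before: below the line — 33×₹10,500; poverty gap index (FGT₁) = 0.275244.
After the ₹14,500 transfer: below the line — 33×₹25,000; poverty gap index (FGT₁) = 0.190328.
Reduction = 0.275244 − 0.190328 = 0.0849.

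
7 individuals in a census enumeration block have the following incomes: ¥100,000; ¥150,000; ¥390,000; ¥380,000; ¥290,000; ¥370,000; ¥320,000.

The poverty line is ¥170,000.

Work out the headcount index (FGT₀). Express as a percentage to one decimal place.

2 of the 7 individuals have income below ¥170,000.
H = 2/7 = 28.6%.

28.6%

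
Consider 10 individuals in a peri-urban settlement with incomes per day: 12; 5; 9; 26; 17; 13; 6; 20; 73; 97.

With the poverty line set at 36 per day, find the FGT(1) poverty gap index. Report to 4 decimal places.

Poor units: 5, 6, 9, 12, 13, 17, 20, 26 (q = 8 of N = 10).
Normalized shortfalls: (36−5)/36 = 0.8611; (36−6)/36 = 0.8333; (36−9)/36 = 0.7500; (36−12)/36 = 0.6667; (36−13)/36 = 0.6389; (36−17)/36 = 0.5278; (36−20)/36 = 0.4444; (36−26)/36 = 0.2778.
Σ = 5.000000. Dividing by the full population N = 10 gives P₁ = 0.5000.

0.5000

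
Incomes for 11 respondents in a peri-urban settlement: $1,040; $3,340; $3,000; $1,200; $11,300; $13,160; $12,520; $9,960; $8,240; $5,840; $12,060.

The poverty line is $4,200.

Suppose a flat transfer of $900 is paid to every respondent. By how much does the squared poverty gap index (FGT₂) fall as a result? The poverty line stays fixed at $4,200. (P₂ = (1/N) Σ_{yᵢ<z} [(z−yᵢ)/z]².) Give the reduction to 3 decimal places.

0.060

Before: below the line — $1,040, $1,200, $3,000, $3,340; squared poverty gap index (FGT₂) = 0.10908.
After the $900 transfer: below the line — $1,940, $2,100, $3,900; squared poverty gap index (FGT₂) = 0.04951.
Reduction = 0.10908 − 0.04951 = 0.060.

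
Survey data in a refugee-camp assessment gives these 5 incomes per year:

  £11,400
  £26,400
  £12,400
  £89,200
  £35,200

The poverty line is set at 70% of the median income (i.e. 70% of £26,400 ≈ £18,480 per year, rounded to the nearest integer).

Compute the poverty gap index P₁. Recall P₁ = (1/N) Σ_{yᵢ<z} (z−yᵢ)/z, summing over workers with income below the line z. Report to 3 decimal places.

0.142

Poor units: £11,400, £12,400 (q = 2 of N = 5).
Shortfall ratios: (18480−11400)/18480 = 0.3831; (18480−12400)/18480 = 0.3290.
Σ = 0.712121. Dividing by the full population N = 5 gives P₁ = 0.142.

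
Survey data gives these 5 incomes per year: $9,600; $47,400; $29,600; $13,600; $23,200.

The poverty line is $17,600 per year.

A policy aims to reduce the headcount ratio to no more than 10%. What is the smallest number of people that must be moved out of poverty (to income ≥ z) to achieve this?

Currently q = 2 of N = 5 are below the line (H = 0.400).
A headcount ratio of at most 10% allows at most ⌊0.10 × 5⌋ = 0 poor people.
So at least 2 − 0 = 2 must be lifted.

2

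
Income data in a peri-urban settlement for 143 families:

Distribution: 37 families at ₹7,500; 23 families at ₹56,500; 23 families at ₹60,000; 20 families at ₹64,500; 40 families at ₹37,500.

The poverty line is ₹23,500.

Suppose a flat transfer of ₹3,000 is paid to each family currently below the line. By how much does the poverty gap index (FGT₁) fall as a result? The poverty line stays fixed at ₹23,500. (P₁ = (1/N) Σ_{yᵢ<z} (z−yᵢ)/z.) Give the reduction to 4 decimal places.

Before: below the line — 37×₹7,500; poverty gap index (FGT₁) = 0.176164.
After the ₹3,000 transfer: below the line — 37×₹10,500; poverty gap index (FGT₁) = 0.143133.
Reduction = 0.176164 − 0.143133 = 0.0330.

0.0330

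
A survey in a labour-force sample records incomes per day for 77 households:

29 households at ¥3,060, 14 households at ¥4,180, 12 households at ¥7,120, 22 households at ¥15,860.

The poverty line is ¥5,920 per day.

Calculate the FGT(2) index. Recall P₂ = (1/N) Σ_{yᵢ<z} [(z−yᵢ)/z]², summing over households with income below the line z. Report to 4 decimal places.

0.1036

Poor units: 29×¥3,060, 14×¥4,180 (q = 43 of N = 77).
Relative gaps: (5920−3060)/5920 = 0.4831 (×29); (5920−4180)/5920 = 0.2939 (×14).
Squared: 0.2334 (×29); 0.0864 (×14).
Sum = 7.977847; P₂ = 7.977847 / 77 = 0.1036.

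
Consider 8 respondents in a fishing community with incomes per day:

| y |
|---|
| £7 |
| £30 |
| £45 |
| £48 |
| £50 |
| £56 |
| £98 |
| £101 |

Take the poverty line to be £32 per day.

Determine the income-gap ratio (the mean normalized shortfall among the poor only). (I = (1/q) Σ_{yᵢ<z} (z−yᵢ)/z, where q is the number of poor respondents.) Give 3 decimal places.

0.422

Below the line: £7, £30 (q = 2 of N = 8).
Shortfall ratios (z−y)/z: 0.7812, 0.0625; sum = 0.843750.
I averages over the q = 2 poor units only: 0.843750 / 2 = 0.422.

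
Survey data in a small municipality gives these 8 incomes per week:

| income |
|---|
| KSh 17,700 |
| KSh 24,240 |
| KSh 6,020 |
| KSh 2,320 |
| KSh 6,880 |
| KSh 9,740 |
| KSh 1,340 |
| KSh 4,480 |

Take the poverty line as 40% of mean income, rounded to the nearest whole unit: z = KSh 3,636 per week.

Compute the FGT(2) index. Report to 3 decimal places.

0.066

Below the line: KSh 1,340, KSh 2,320 (q = 2 of N = 8).
Shortfall ratios: (3636−1340)/3636 = 0.6315; (3636−2320)/3636 = 0.3619.
Squared: 0.3987; 0.1310.
Sum = 0.529744; P₂ = 0.529744 / 8 = 0.066.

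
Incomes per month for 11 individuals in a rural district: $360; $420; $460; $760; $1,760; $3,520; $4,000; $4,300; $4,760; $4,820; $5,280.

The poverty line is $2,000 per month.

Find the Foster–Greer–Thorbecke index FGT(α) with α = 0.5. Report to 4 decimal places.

0.3460

Below z: $360, $420, $460, $760, $1,760 (q = 5 of N = 11).
Gap ratios (z−y)/z: (2000−360)/2000 = 0.8200; (2000−420)/2000 = 0.7900; (2000−460)/2000 = 0.7700; (2000−760)/2000 = 0.6200; (2000−1760)/2000 = 0.1200.
Raised to α = 0.5: 0.90554; 0.88882; 0.87750; 0.78740; 0.34641.
Sum = 3.805665; FGT(0.5) = 3.805665 / 11 = 0.3460.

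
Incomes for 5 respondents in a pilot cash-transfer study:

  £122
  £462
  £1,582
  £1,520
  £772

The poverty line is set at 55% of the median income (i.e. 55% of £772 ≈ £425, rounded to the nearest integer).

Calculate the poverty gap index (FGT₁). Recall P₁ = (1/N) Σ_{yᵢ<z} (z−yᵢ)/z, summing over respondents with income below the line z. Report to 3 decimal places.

Incomes under z: £122 (q = 1 of N = 5).
Relative gaps: (425−122)/425 = 0.7129.
Σ = 0.712941. Dividing by the full population N = 5 gives P₁ = 0.143.

0.143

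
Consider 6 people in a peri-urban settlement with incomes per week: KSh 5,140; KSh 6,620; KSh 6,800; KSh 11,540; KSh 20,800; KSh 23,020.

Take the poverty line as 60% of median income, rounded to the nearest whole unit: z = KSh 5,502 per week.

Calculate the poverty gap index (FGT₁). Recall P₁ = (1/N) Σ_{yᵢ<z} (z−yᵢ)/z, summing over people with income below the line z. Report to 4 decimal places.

0.0110

Below the line: KSh 5,140 (q = 1 of N = 6).
Gap ratios (z−y)/z: (5502−5140)/5502 = 0.0658.
Sum of shortfalls = 0.065794; P₁ averages over all N: 0.065794 / 6 = 0.0110.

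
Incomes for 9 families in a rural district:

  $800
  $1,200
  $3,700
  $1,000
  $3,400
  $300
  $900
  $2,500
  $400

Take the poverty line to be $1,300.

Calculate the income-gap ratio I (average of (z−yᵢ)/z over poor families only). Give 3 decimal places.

0.410

Poor units: $300, $400, $800, $900, $1,000, $1,200 (q = 6 of N = 9).
Shortfall ratios (z−y)/z: 0.7692, 0.6923, 0.3846, 0.3077, 0.2308, 0.0769; sum = 2.461538.
I averages over the q = 6 poor units only: 2.461538 / 6 = 0.410.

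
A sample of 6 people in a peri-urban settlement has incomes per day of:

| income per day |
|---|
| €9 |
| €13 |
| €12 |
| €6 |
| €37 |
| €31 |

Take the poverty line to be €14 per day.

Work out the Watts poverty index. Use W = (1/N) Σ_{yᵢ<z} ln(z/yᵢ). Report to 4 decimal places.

0.2529

Below the line: €6, €9, €12, €13 (q = 4 of N = 6).
ln(z/y) terms: ln(14/6) = 0.8473; ln(14/9) = 0.4418; ln(14/12) = 0.1542; ln(14/13) = 0.0741.
W = 1.517389 / 6 = 0.2529.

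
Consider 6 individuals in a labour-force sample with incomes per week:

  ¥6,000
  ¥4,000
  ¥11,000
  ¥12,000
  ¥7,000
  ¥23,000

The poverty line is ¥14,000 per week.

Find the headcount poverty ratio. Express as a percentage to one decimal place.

5 of the 6 individuals have income below ¥14,000.
H = 5/6 = 83.3%.

83.3%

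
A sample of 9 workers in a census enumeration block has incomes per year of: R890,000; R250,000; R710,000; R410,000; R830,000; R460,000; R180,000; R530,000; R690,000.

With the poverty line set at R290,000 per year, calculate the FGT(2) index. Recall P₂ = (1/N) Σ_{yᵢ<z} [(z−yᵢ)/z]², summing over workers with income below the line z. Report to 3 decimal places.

0.018

Incomes under z: R180,000, R250,000 (q = 2 of N = 9).
Normalized shortfalls: (290000−180000)/290000 = 0.3793; (290000−250000)/290000 = 0.1379.
Squared: 0.1439; 0.0190.
Sum = 0.162901; P₂ = 0.162901 / 9 = 0.018.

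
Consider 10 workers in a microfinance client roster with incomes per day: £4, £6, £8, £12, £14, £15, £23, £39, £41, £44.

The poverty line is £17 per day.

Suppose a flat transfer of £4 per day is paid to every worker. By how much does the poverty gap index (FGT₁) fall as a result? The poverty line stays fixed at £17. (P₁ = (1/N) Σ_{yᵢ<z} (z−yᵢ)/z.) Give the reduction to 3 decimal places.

0.124

Before: below the line — £4, £6, £8, £12, £14, £15; poverty gap index (FGT₁) = 0.25294.
After the £4 transfer: below the line — £8, £10, £12, £16; poverty gap index (FGT₁) = 0.12941.
Reduction = 0.25294 − 0.12941 = 0.124.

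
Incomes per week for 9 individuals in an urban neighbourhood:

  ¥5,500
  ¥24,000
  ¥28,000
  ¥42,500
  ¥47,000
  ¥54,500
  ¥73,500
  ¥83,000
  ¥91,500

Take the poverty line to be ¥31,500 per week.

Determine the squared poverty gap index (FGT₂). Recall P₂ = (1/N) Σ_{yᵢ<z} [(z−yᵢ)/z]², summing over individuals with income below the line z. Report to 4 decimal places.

0.0834

Incomes under z: ¥5,500, ¥24,000, ¥28,000 (q = 3 of N = 9).
Gap ratios (z−y)/z: (31500−5500)/31500 = 0.8254; (31500−24000)/31500 = 0.2381; (31500−28000)/31500 = 0.1111.
Squared: 0.6813; 0.0567; 0.0123.
Sum = 0.750315; P₂ = 0.750315 / 9 = 0.0834.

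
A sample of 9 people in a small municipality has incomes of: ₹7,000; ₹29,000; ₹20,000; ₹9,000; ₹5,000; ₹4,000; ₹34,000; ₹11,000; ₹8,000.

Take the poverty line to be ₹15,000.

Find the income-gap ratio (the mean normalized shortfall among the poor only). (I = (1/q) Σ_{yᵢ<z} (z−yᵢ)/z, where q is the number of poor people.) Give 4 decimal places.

Incomes under z: ₹4,000, ₹5,000, ₹7,000, ₹8,000, ₹9,000, ₹11,000 (q = 6 of N = 9).
Shortfall ratios (z−y)/z: 0.7333, 0.6667, 0.5333, 0.4667, 0.4000, 0.2667; sum = 3.066667.
The income-gap ratio divides by q (the poor only): 3.066667 / 6 = 0.5111.

0.5111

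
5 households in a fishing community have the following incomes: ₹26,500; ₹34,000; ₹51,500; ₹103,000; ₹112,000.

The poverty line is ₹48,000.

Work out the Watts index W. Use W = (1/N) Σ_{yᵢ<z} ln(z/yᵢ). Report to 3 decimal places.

0.188

Below z: ₹26,500, ₹34,000 (q = 2 of N = 5).
ln(z/y) terms: ln(48000/26500) = 0.5941; ln(48000/34000) = 0.3448.
W = 0.938897 / 5 = 0.188.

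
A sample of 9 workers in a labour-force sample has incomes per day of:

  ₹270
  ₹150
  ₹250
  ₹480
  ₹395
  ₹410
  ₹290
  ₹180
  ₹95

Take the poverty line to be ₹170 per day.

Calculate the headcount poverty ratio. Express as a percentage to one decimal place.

22.2%

2 of the 9 workers have income below ₹170.
H = 2/9 = 22.2%.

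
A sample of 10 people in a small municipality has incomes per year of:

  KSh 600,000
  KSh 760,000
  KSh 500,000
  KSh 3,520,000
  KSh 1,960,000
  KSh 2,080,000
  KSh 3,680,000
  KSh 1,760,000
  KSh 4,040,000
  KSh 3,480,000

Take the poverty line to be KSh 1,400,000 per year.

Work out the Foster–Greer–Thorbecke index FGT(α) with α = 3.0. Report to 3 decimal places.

Incomes under z: KSh 500,000, KSh 600,000, KSh 760,000 (q = 3 of N = 10).
Shortfall ratios: (1400000−500000)/1400000 = 0.6429; (1400000−600000)/1400000 = 0.5714; (1400000−760000)/1400000 = 0.4571.
Raised to α = 3.0: 0.26567; 0.18659; 0.09553.
Sum = 0.547793; FGT(3.0) = 0.547793 / 10 = 0.055.

0.055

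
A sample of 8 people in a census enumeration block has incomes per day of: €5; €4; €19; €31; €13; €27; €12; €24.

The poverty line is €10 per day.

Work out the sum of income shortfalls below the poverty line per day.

Poor units: €4, €5 (q = 2 of N = 8).
Individual gaps: 10−4 = 6; 10−5 = 5.
Aggregate gap = €11.

€11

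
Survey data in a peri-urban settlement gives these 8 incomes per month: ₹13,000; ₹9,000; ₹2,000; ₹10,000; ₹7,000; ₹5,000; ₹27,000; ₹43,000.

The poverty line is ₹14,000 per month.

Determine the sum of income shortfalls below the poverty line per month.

₹38,000

Below the line: ₹2,000, ₹5,000, ₹7,000, ₹9,000, ₹10,000, ₹13,000 (q = 6 of N = 8).
Individual gaps: 14000−2000 = 12000; 14000−5000 = 9000; 14000−7000 = 7000; 14000−9000 = 5000; 14000−10000 = 4000; 14000−13000 = 1000.
Aggregate gap = ₹38,000.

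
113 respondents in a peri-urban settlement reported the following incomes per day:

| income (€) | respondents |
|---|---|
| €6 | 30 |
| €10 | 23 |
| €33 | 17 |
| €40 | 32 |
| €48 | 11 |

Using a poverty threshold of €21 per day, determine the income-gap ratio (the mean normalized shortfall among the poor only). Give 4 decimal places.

Incomes under z: 30×€6, 23×€10 (q = 53 of N = 113).
Relative gaps: 0.7143 (×30), 0.5238 (×23); sum = 33.476190.
I averages over the q = 53 poor units only: 33.476190 / 53 = 0.6316.

0.6316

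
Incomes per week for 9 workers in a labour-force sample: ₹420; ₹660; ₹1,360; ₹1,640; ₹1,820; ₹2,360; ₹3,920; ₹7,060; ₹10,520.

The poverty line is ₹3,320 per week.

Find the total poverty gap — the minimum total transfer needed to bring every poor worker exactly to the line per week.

₹11,660

Below the line: ₹420, ₹660, ₹1,360, ₹1,640, ₹1,820, ₹2,360 (q = 6 of N = 9).
Individual gaps: 3320−420 = 2900; 3320−660 = 2660; 3320−1360 = 1960; 3320−1640 = 1680; 3320−1820 = 1500; 3320−2360 = 960.
Aggregate gap = ₹11,660.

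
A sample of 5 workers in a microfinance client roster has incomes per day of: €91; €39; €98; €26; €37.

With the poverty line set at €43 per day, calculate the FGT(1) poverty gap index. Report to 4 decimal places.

Poor units: €26, €37, €39 (q = 3 of N = 5).
Relative gaps: (43−26)/43 = 0.3953; (43−37)/43 = 0.1395; (43−39)/43 = 0.0930.
Sum of shortfalls = 0.627907; P₁ averages over all N: 0.627907 / 5 = 0.1256.

0.1256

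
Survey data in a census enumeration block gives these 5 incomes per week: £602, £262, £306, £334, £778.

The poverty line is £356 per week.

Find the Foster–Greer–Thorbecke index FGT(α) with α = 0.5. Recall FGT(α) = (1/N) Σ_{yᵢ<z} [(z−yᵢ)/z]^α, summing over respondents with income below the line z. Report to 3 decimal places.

Incomes under z: £262, £306, £334 (q = 3 of N = 5).
Normalized shortfalls: (356−262)/356 = 0.2640; (356−306)/356 = 0.1404; (356−334)/356 = 0.0618.
Raised to α = 0.5: 0.51385; 0.37477; 0.24859.
Sum = 1.137210; FGT(0.5) = 1.137210 / 5 = 0.227.

0.227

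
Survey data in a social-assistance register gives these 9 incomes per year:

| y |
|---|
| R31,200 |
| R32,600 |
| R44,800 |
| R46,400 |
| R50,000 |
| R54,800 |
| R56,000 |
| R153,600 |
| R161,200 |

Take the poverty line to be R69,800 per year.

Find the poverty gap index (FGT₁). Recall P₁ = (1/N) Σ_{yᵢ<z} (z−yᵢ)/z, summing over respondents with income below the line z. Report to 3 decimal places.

Incomes under z: R31,200, R32,600, R44,800, R46,400, R50,000, R54,800, R56,000 (q = 7 of N = 9).
Shortfall ratios: (69800−31200)/69800 = 0.5530; (69800−32600)/69800 = 0.5330; (69800−44800)/69800 = 0.3582; (69800−46400)/69800 = 0.3352; (69800−50000)/69800 = 0.2837; (69800−54800)/69800 = 0.2149; (69800−56000)/69800 = 0.1977.
Σ = 2.475645. Dividing by the full population N = 9 gives P₁ = 0.275.

0.275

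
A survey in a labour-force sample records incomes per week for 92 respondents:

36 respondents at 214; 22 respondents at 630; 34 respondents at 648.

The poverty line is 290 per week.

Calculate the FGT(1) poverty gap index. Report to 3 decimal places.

0.103

Incomes under z: 36×214 (q = 36 of N = 92).
Shortfall ratios: (290−214)/290 = 0.2621 (×36).
Σ = 9.434483. Dividing by the full population N = 92 gives P₁ = 0.103.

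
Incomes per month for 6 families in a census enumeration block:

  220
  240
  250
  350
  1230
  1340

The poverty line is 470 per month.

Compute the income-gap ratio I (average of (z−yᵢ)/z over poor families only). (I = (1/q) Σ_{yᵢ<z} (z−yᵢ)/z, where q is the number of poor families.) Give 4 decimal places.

0.4362

Incomes under z: 220, 240, 250, 350 (q = 4 of N = 6).
Relative gaps: 0.5319, 0.4894, 0.4681, 0.2553; sum = 1.744681.
I averages over the q = 4 poor units only: 1.744681 / 4 = 0.4362.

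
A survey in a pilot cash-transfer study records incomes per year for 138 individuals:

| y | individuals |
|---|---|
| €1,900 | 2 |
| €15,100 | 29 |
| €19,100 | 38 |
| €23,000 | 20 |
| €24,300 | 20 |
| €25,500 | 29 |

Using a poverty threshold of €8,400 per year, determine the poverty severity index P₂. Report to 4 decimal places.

Below z: 2×€1,900 (q = 2 of N = 138).
Normalized shortfalls: (8400−1900)/8400 = 0.7738 (×2).
Squared: 0.5988 (×2).
Sum = 1.197562; P₂ = 1.197562 / 138 = 0.0087.

0.0087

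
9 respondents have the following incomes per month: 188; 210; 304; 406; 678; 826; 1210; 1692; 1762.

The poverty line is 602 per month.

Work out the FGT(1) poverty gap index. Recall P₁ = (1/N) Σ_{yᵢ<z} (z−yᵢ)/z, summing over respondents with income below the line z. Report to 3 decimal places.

0.240

Poor units: 188, 210, 304, 406 (q = 4 of N = 9).
Relative gaps: (602−188)/602 = 0.6877; (602−210)/602 = 0.6512; (602−304)/602 = 0.4950; (602−406)/602 = 0.3256.
Σ = 2.159468. Dividing by the full population N = 9 gives P₁ = 0.240.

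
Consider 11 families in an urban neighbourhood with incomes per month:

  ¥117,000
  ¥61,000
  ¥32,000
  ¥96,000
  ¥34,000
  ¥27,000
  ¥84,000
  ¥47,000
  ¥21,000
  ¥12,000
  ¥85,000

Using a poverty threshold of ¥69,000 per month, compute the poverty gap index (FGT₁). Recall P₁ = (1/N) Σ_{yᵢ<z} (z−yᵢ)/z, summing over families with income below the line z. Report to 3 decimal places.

0.328

Poor units: ¥12,000, ¥21,000, ¥27,000, ¥32,000, ¥34,000, ¥47,000, ¥61,000 (q = 7 of N = 11).
Gap ratios (z−y)/z: (69000−12000)/69000 = 0.8261; (69000−21000)/69000 = 0.6957; (69000−27000)/69000 = 0.6087; (69000−32000)/69000 = 0.5362; (69000−34000)/69000 = 0.5072; (69000−47000)/69000 = 0.3188; (69000−61000)/69000 = 0.1159.
Sum of shortfalls = 3.608696; P₁ averages over all N: 3.608696 / 11 = 0.328.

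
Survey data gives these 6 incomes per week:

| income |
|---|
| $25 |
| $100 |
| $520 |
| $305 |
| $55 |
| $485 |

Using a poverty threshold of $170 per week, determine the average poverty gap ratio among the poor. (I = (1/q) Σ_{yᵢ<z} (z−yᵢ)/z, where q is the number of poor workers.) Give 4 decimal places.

0.6471

Incomes under z: $25, $55, $100 (q = 3 of N = 6).
Relative gaps: 0.8529, 0.6765, 0.4118; sum = 1.941176.
The income-gap ratio divides by q (the poor only): 1.941176 / 3 = 0.6471.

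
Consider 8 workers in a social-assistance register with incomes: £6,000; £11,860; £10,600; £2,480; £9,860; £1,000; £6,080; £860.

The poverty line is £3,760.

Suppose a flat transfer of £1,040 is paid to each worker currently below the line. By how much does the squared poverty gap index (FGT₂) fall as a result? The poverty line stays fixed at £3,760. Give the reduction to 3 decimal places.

Before: below the line — £860, £1,000, £2,480; squared poverty gap index (FGT₂) = 0.15620.
After the £1,040 transfer: below the line — £1,900, £2,040, £3,520; squared poverty gap index (FGT₂) = 0.05726.
Reduction = 0.15620 − 0.05726 = 0.099.

0.099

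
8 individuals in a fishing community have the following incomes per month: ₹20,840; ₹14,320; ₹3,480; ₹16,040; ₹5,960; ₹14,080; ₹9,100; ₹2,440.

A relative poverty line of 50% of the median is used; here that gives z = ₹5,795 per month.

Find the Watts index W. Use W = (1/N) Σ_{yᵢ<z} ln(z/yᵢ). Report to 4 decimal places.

0.1719

Below the line: ₹2,440, ₹3,480 (q = 2 of N = 8).
ln(z/y) terms: ln(5795/2440) = 0.8650; ln(5795/3480) = 0.5100.
W = 1.374961 / 8 = 0.1719.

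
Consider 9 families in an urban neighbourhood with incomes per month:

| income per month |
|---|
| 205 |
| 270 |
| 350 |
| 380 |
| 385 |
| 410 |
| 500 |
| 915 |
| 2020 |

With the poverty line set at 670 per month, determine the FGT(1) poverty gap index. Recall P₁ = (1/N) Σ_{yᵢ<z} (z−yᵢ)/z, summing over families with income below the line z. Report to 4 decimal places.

0.3632

Incomes under z: 205, 270, 350, 380, 385, 410, 500 (q = 7 of N = 9).
Gap ratios (z−y)/z: (670−205)/670 = 0.6940; (670−270)/670 = 0.5970; (670−350)/670 = 0.4776; (670−380)/670 = 0.4328; (670−385)/670 = 0.4254; (670−410)/670 = 0.3881; (670−500)/670 = 0.2537.
Sum of shortfalls = 3.268657; P₁ averages over all N: 3.268657 / 9 = 0.3632.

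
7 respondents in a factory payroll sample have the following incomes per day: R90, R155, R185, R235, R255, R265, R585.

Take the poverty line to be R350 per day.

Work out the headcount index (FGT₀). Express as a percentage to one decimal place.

85.7%

6 of the 7 respondents have income below R350.
H = 6/7 = 85.7%.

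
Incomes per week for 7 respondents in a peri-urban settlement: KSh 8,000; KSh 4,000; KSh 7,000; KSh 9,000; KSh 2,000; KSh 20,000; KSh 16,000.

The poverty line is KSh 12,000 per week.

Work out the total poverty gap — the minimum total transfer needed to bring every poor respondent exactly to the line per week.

Poor units: KSh 2,000, KSh 4,000, KSh 7,000, KSh 8,000, KSh 9,000 (q = 5 of N = 7).
Individual gaps: 12000−2000 = 10000; 12000−4000 = 8000; 12000−7000 = 5000; 12000−8000 = 4000; 12000−9000 = 3000.
Aggregate gap = KSh 30,000.

KSh 30,000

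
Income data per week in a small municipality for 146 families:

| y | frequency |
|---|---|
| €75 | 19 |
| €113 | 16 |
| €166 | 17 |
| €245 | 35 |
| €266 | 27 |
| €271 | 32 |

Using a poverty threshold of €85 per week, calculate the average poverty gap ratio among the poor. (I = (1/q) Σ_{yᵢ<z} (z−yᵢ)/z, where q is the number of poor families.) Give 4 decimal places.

0.1176

Below the line: 19×€75 (q = 19 of N = 146).
Relative gaps: 0.1176 (×19); sum = 2.235294.
I averages over the q = 19 poor units only: 2.235294 / 19 = 0.1176.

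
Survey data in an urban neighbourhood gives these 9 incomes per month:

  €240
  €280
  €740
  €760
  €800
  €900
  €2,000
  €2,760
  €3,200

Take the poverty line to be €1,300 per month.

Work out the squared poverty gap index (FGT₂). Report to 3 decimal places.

0.209

Below the line: €240, €280, €740, €760, €800, €900 (q = 6 of N = 9).
Normalized shortfalls: (1300−240)/1300 = 0.8154; (1300−280)/1300 = 0.7846; (1300−740)/1300 = 0.4308; (1300−760)/1300 = 0.4154; (1300−800)/1300 = 0.3846; (1300−900)/1300 = 0.3077.
Squared: 0.6649; 0.6156; 0.1856; 0.1725; 0.1479; 0.0947.
Sum = 1.881183; P₂ = 1.881183 / 9 = 0.209.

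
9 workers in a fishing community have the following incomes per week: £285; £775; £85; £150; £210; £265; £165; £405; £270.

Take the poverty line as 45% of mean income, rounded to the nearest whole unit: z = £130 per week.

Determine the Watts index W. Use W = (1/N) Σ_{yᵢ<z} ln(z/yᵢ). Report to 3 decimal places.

Incomes under z: £85 (q = 1 of N = 9).
ln(z/y) terms: ln(130/85) = 0.4249.
W = 0.424883 / 9 = 0.047.

0.047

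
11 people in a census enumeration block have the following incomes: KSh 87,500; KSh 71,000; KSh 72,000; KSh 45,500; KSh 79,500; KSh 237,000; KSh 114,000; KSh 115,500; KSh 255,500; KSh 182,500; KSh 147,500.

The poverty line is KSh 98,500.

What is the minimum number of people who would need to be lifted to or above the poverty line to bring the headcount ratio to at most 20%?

3

5 of the 11 people are poor, so H = 5/11 = 0.455.
A headcount ratio of at most 20% allows at most ⌊0.20 × 11⌋ = 2 poor people.
So at least 5 − 2 = 3 must be lifted.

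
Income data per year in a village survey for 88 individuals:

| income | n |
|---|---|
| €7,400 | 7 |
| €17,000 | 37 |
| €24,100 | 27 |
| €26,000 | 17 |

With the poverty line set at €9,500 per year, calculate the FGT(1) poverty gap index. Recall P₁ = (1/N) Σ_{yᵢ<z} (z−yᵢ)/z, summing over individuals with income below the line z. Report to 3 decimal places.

0.018

Below z: 7×€7,400 (q = 7 of N = 88).
Relative gaps: (9500−7400)/9500 = 0.2211 (×7).
Σ = 1.547368. Dividing by the full population N = 88 gives P₁ = 0.018.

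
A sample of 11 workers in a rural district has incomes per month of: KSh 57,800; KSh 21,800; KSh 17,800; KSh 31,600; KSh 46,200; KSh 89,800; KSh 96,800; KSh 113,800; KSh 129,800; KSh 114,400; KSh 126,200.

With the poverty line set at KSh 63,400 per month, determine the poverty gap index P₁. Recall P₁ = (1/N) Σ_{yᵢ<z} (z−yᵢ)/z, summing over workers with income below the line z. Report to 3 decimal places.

0.203

Incomes under z: KSh 17,800, KSh 21,800, KSh 31,600, KSh 46,200, KSh 57,800 (q = 5 of N = 11).
Normalized shortfalls: (63400−17800)/63400 = 0.7192; (63400−21800)/63400 = 0.6562; (63400−31600)/63400 = 0.5016; (63400−46200)/63400 = 0.2713; (63400−57800)/63400 = 0.0883.
Σ = 2.236593. Dividing by the full population N = 11 gives P₁ = 0.203.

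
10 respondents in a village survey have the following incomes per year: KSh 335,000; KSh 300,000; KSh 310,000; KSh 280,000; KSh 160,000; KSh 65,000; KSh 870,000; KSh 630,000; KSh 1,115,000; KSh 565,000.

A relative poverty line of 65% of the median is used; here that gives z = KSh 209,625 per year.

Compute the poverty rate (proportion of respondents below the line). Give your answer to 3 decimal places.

0.200

2 of the 10 respondents have income below KSh 209,625.
H = 2/10 = 0.200.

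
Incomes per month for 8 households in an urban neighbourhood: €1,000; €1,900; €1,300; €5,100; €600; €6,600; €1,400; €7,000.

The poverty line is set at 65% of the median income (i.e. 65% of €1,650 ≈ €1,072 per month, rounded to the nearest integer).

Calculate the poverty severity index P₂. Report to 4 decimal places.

0.0248

Below z: €600, €1,000 (q = 2 of N = 8).
Relative gaps: (1072−600)/1072 = 0.4403; (1072−1000)/1072 = 0.0672.
Squared: 0.1939; 0.0045.
Sum = 0.198374; P₂ = 0.198374 / 8 = 0.0248.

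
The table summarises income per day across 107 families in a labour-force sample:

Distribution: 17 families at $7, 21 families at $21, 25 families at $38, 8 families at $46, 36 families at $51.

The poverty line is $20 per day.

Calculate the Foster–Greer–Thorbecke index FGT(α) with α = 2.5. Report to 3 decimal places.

0.054

Below the line: 17×$7 (q = 17 of N = 107).
Gap ratios (z−y)/z: (20−7)/20 = 0.6500 (×17).
Raised to α = 2.5: 0.34063 (×17).
Sum = 5.790717; FGT(2.5) = 5.790717 / 107 = 0.054.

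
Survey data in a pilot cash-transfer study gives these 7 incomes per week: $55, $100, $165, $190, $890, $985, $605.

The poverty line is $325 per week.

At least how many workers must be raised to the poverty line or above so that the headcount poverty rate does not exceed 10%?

Currently q = 4 of N = 7 are below the line (H = 0.571).
A headcount ratio of at most 10% allows at most ⌊0.10 × 7⌋ = 0 poor workers.
So at least 4 − 0 = 4 must be lifted.

4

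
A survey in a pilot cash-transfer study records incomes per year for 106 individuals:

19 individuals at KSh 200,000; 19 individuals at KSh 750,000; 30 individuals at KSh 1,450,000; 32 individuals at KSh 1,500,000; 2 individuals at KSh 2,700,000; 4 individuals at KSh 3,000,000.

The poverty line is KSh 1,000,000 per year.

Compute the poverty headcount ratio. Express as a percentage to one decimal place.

38 of the 106 individuals have income below KSh 1,000,000.
H = 38/106 = 35.8%.

35.8%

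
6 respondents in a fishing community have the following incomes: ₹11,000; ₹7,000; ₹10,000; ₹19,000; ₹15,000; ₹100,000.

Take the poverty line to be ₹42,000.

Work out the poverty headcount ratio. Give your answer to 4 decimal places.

5 of the 6 respondents have income below ₹42,000.
H = 5/6 = 0.8333.

0.8333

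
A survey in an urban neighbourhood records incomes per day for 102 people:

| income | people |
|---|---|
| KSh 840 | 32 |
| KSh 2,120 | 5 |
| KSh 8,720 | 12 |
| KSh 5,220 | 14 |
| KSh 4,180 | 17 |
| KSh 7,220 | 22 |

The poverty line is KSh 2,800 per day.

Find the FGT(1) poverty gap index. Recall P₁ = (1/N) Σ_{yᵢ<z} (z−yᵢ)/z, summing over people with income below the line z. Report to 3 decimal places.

0.232

Below z: 32×KSh 840, 5×KSh 2,120 (q = 37 of N = 102).
Normalized shortfalls: (2800−840)/2800 = 0.7000 (×32); (2800−2120)/2800 = 0.2429 (×5).
Σ = 23.614286. Dividing by the full population N = 102 gives P₁ = 0.232.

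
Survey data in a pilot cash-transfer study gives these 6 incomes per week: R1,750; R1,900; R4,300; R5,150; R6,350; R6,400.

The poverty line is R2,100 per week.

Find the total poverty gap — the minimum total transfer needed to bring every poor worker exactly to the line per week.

R550

Incomes under z: R1,750, R1,900 (q = 2 of N = 6).
Individual gaps: 2100−1750 = 350; 2100−1900 = 200.
Aggregate gap = R550.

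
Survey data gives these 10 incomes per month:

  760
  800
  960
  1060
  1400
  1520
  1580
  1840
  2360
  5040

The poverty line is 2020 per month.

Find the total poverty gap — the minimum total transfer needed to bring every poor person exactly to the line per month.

Below the line: 760, 800, 960, 1060, 1400, 1520, 1580, 1840 (q = 8 of N = 10).
Individual gaps: 2020−760 = 1260; 2020−800 = 1220; 2020−960 = 1060; 2020−1060 = 960; 2020−1400 = 620; 2020−1520 = 500; 2020−1580 = 440; 2020−1840 = 180.
Aggregate gap = 6240.

6240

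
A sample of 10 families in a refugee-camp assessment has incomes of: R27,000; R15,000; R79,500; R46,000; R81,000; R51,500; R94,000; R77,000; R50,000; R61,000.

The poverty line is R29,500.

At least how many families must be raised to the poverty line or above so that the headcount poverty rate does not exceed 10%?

2 of the 10 families are poor, so H = 2/10 = 0.200.
A headcount ratio of at most 10% allows at most ⌊0.10 × 10⌋ = 1 poor families.
So at least 2 − 1 = 1 must be lifted.

1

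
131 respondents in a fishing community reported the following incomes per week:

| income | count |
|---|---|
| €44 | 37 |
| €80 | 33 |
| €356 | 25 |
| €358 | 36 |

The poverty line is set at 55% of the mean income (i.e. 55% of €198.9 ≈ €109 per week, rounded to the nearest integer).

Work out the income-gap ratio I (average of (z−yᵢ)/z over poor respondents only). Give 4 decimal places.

0.4406

Poor units: 37×€44, 33×€80 (q = 70 of N = 131).
Relative gaps: 0.5963 (×37), 0.2661 (×33); sum = 30.844037.
I averages over the q = 70 poor units only: 30.844037 / 70 = 0.4406.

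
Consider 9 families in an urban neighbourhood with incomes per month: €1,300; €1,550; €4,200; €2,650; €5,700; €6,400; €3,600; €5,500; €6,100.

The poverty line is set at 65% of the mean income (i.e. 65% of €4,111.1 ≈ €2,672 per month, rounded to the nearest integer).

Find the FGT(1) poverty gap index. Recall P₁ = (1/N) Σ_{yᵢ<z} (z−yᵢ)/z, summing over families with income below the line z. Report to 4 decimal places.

Below z: €1,300, €1,550, €2,650 (q = 3 of N = 9).
Gap ratios (z−y)/z: (2672−1300)/2672 = 0.5135; (2672−1550)/2672 = 0.4199; (2672−2650)/2672 = 0.0082.
Sum of shortfalls = 0.941617; P₁ averages over all N: 0.941617 / 9 = 0.1046.

0.1046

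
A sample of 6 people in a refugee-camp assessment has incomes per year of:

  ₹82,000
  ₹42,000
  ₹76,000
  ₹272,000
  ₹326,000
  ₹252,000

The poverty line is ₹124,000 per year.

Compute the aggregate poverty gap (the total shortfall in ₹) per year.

₹172,000

Below z: ₹42,000, ₹76,000, ₹82,000 (q = 3 of N = 6).
Individual gaps: 124000−42000 = 82000; 124000−76000 = 48000; 124000−82000 = 42000.
Aggregate gap = ₹172,000.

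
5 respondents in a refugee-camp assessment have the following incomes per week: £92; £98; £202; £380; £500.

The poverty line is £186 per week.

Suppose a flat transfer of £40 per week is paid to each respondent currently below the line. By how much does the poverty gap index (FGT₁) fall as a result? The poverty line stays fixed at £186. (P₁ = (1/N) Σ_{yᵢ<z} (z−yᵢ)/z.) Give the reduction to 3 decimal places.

0.086

Before: below the line — £92, £98; poverty gap index (FGT₁) = 0.19570.
After the £40 transfer: below the line — £132, £138; poverty gap index (FGT₁) = 0.10968.
Reduction = 0.19570 − 0.10968 = 0.086.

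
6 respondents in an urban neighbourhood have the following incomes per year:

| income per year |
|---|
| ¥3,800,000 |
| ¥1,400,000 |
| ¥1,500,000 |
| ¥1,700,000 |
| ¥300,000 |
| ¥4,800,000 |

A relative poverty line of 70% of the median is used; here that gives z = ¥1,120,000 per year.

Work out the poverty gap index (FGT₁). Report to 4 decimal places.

0.1220

Below the line: ¥300,000 (q = 1 of N = 6).
Gap ratios (z−y)/z: (1120000−300000)/1120000 = 0.7321.
Sum of shortfalls = 0.732143; P₁ averages over all N: 0.732143 / 6 = 0.1220.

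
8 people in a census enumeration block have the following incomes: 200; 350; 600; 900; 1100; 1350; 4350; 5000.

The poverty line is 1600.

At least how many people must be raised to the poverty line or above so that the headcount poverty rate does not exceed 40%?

3

Currently q = 6 of N = 8 are below the line (H = 0.750).
A headcount ratio of at most 40% allows at most ⌊0.40 × 8⌋ = 3 poor people.
So at least 6 − 3 = 3 must be lifted.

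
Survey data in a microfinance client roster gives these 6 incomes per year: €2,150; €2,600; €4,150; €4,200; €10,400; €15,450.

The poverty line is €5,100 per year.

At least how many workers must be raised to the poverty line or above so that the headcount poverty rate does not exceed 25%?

3

4 of the 6 workers are poor, so H = 4/6 = 0.667.
A headcount ratio of at most 25% allows at most ⌊0.25 × 6⌋ = 1 poor workers.
So at least 4 − 1 = 3 must be lifted.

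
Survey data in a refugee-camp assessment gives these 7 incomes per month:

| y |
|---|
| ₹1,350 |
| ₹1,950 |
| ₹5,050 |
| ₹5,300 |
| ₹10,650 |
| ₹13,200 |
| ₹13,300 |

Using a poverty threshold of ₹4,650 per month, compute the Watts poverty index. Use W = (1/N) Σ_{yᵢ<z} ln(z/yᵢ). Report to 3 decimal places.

Below z: ₹1,350, ₹1,950 (q = 2 of N = 7).
Log gaps: ln(4650/1350) = 1.2368; ln(4650/1950) = 0.8690.
W = 2.105800 / 7 = 0.301.

0.301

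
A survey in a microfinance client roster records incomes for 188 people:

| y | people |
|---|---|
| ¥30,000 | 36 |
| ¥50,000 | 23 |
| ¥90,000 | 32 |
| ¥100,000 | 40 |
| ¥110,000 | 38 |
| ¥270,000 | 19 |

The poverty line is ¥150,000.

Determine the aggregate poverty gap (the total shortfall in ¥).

¥12,060,000

Below z: 36×¥30,000, 23×¥50,000, 32×¥90,000, 40×¥100,000, 38×¥110,000 (q = 169 of N = 188).
Individual gaps: 36×(150000−30000) = 4320000; 23×(150000−50000) = 2300000; 32×(150000−90000) = 1920000; 40×(150000−100000) = 2000000; 38×(150000−110000) = 1520000.
Aggregate gap = ¥12,060,000.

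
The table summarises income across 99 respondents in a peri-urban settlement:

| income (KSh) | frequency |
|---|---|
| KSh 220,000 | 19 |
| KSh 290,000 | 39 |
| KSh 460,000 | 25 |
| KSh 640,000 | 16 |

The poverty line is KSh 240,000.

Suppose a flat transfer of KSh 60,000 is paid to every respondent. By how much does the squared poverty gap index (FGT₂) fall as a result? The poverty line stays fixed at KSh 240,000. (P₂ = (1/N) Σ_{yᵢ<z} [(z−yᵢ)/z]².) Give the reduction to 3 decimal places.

Before: below the line — 19×KSh 220,000; squared poverty gap index (FGT₂) = 0.00133.
After the KSh 60,000 transfer: below the line — none; squared poverty gap index (FGT₂) = 0.00000.
Reduction = 0.00133 − 0.00000 = 0.001.

0.001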